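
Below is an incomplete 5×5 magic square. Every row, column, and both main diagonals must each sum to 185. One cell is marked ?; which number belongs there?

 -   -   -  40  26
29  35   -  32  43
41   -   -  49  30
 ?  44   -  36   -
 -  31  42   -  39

33

Row 2 must total 185; the given cells sum to 139, so (2,3) = 46.
Column 4 must total 185; the given cells sum to 157, so (5,4) = 28.
The remaining cell in column 5 is (4,5) = 185 − 138 = 47.
Row 5 must total 185; the given cells sum to 140, so (5,1) = 45.
Using anti-diagonal: 26 + 32 + 44 + 45 + ? → (3,3) = 185 − 147 = 38.
Row 3 must total 185; the given cells sum to 158, so (3,2) = 27.
Column 2 needs 185; the known cells sum to 137, so (1,2) = 48.
From main diagonal, 185 − (35 + 38 + 36 + 39) gives (1,1) = 37.
Row 1: 37 + 48 + 40 + 26 + ? = 185, so (1,3) = 34.
Column 1: 37 + 29 + 41 + 45 + ? = 185, so (4,1) = 33.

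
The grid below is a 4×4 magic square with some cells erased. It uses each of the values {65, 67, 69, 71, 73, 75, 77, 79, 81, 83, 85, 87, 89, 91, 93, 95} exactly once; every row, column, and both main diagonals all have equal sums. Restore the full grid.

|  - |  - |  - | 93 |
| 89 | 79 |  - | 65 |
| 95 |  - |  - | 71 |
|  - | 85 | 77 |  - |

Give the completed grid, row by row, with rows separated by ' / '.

The 16 entries sum to 1280, so each line sums to 1280/4 = 320.
From row 2, 320 − (89 + 79 + 65) gives (2,3) = 87.
Using column 4: 93 + 65 + 71 + ? → (4,4) = 320 − 229 = 91.
Using row 4: 85 + 77 + 91 + ? → (4,1) = 320 − 253 = 67.
Column 1: 89 + 95 + 67 + ? = 320, so (1,1) = 69.
Main diagonal needs 320; the known cells sum to 239, so (3,3) = 81.
From anti-diagonal, 320 − (93 + 87 + 67) gives (3,2) = 73.
Column 2: 79 + 73 + 85 + ? = 320, so (1,2) = 83.
Using column 3: 87 + 81 + 77 + ? → (1,3) = 320 − 245 = 75.

69 83 75 93 / 89 79 87 65 / 95 73 81 71 / 67 85 77 91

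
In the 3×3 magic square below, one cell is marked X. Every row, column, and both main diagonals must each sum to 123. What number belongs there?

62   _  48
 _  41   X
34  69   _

55

Using row 1: 62 + 48 + ? → (1,2) = 123 − 110 = 13.
The remaining cell in row 3 is (3,3) = 123 − 103 = 20.
Using column 1: 62 + 34 + ? → (2,1) = 123 − 96 = 27.
Column 3 must total 123; the given cells sum to 68, so (2,3) = 55.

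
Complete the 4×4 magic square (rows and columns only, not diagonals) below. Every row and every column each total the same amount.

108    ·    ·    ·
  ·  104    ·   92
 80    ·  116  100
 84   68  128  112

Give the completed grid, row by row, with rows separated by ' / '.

108 124 72 88 / 120 104 76 92 / 80 96 116 100 / 84 68 128 112

Row 4 is already complete: 84 + 68 + 128 + 112 = 392, so that is the magic constant.
Row 3 must total 392; the given cells sum to 296, so (3,2) = 96.
Using column 1: 108 + 80 + 84 + ? → (2,1) = 392 − 272 = 120.
From column 2, 392 − (104 + 96 + 68) gives (1,2) = 124.
Column 4 needs 392; the known cells sum to 304, so (1,4) = 88.
Row 1 needs 392; the known cells sum to 320, so (1,3) = 72.
Using row 2: 120 + 104 + 92 + ? → (2,3) = 392 − 316 = 76.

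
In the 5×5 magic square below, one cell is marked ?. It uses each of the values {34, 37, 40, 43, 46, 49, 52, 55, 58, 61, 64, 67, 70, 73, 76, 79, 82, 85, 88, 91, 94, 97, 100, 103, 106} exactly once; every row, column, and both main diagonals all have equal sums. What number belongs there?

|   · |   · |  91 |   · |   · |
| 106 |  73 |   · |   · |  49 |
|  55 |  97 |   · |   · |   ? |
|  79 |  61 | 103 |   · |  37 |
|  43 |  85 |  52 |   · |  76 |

88

The 25 entries sum to 1750, so each line sums to 1750/5 = 350.
Row 4: 79 + 61 + 103 + 37 + ? = 350, so (4,4) = 70.
Using row 5: 43 + 85 + 52 + 76 + ? → (5,4) = 350 − 256 = 94.
From column 1, 350 − (106 + 55 + 79 + 43) gives (1,1) = 67.
Column 2 needs 350; the known cells sum to 316, so (1,2) = 34.
Using main diagonal: 67 + 73 + 70 + 76 + ? → (3,3) = 350 − 286 = 64.
Column 3 needs 350; the known cells sum to 310, so (2,3) = 40.
Using row 2: 106 + 73 + 40 + 49 + ? → (2,4) = 350 − 268 = 82.
Using anti-diagonal: 82 + 64 + 61 + 43 + ? → (1,5) = 350 − 250 = 100.
From row 1, 350 − (67 + 34 + 91 + 100) gives (1,4) = 58.
The remaining cell in column 4 is (3,4) = 350 − 304 = 46.
Column 5 needs 350; the known cells sum to 262, so (3,5) = 88.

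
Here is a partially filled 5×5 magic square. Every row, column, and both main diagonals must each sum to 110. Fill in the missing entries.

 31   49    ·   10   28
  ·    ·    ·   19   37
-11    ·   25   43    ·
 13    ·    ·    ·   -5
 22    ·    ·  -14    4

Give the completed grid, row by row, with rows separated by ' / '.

31 49 -8 10 28 / 55 -2 1 19 37 / -11 7 25 43 46 / 13 16 34 52 -5 / 22 40 58 -14 4

Row 1 must total 110; the given cells sum to 118, so (1,3) = -8.
Column 1: 31 + (-11) + 13 + 22 + ? = 110, so (2,1) = 55.
From column 4, 110 − (10 + 19 + 43 + (-14)) gives (4,4) = 52.
Column 5 must total 110; the given cells sum to 64, so (3,5) = 46.
Main diagonal must total 110; the given cells sum to 112, so (2,2) = -2.
Anti-diagonal must total 110; the given cells sum to 94, so (4,2) = 16.
Row 2: 55 + (-2) + 19 + 37 + ? = 110, so (2,3) = 1.
From row 3, 110 − (-11 + 25 + 43 + 46) gives (3,2) = 7.
The remaining cell in row 4 is (4,3) = 110 − 76 = 34.
Column 2 must total 110; the given cells sum to 70, so (5,2) = 40.
From column 3, 110 − (-8 + 1 + 25 + 34) gives (5,3) = 58.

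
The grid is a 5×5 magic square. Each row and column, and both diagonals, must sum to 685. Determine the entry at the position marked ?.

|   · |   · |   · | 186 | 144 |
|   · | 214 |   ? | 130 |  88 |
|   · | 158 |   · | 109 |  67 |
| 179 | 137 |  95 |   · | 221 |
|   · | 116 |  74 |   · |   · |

172

Using row 4: 179 + 137 + 95 + 221 + ? → (4,4) = 685 − 632 = 53.
Column 2 needs 685; the known cells sum to 625, so (1,2) = 60.
The remaining cell in column 4 is (5,4) = 685 − 478 = 207.
Using column 5: 144 + 88 + 67 + 221 + ? → (5,5) = 685 − 520 = 165.
Row 5 must total 685; the given cells sum to 562, so (5,1) = 123.
Anti-diagonal needs 685; the known cells sum to 534, so (3,3) = 151.
Row 3 must total 685; the given cells sum to 485, so (3,1) = 200.
The remaining cell in main diagonal is (1,1) = 685 − 583 = 102.
From row 1, 685 − (102 + 60 + 186 + 144) gives (1,3) = 193.
Using column 1: 102 + 200 + 179 + 123 + ? → (2,1) = 685 − 604 = 81.
Column 3 must total 685; the given cells sum to 513, so (2,3) = 172.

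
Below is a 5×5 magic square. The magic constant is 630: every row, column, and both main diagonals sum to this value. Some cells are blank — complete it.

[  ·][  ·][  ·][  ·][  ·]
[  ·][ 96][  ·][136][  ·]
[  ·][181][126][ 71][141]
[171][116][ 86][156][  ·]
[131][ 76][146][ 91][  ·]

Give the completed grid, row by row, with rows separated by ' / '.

The remaining cell in row 3 is (3,1) = 630 − 519 = 111.
Row 4 must total 630; the given cells sum to 529, so (4,5) = 101.
From row 5, 630 − (131 + 76 + 146 + 91) gives (5,5) = 186.
From column 2, 630 − (96 + 181 + 116 + 76) gives (1,2) = 161.
Using column 4: 136 + 71 + 156 + 91 + ? → (1,4) = 630 − 454 = 176.
Main diagonal must total 630; the given cells sum to 564, so (1,1) = 66.
Anti-diagonal: 136 + 126 + 116 + 131 + ? = 630, so (1,5) = 121.
The remaining cell in row 1 is (1,3) = 630 − 524 = 106.
Column 1 must total 630; the given cells sum to 479, so (2,1) = 151.
From column 3, 630 − (106 + 126 + 86 + 146) gives (2,3) = 166.
Using column 5: 121 + 141 + 101 + 186 + ? → (2,5) = 630 − 549 = 81.

66 161 106 176 121 / 151 96 166 136 81 / 111 181 126 71 141 / 171 116 86 156 101 / 131 76 146 91 186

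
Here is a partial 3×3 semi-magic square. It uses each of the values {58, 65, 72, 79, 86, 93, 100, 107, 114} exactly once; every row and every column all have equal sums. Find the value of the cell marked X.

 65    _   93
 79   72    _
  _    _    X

The 9 entries sum to 774, so each line sums to 774/3 = 258.
Row 1: 65 + 93 + ? = 258, so (1,2) = 100.
Row 2: 79 + 72 + ? = 258, so (2,3) = 107.
Column 1: 65 + 79 + ? = 258, so (3,1) = 114.
Using column 2: 100 + 72 + ? → (3,2) = 258 − 172 = 86.
From column 3, 258 − (93 + 107) gives (3,3) = 58.

58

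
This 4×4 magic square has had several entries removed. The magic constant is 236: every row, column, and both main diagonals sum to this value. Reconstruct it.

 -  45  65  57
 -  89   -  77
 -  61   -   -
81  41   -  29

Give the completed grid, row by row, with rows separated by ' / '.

69 45 65 57 / 33 89 37 77 / 53 61 49 73 / 81 41 85 29

Row 1 needs 236; the known cells sum to 167, so (1,1) = 69.
Row 4 must total 236; the given cells sum to 151, so (4,3) = 85.
Column 4: 57 + 77 + 29 + ? = 236, so (3,4) = 73.
Main diagonal: 69 + 89 + 29 + ? = 236, so (3,3) = 49.
The remaining cell in anti-diagonal is (2,3) = 236 − 199 = 37.
Row 2: 89 + 37 + 77 + ? = 236, so (2,1) = 33.
The remaining cell in row 3 is (3,1) = 236 − 183 = 53.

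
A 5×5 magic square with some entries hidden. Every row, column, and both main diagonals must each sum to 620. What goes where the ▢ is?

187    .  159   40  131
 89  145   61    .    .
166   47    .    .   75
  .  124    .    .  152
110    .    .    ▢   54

The remaining cell in row 1 is (1,2) = 620 − 517 = 103.
From column 1, 620 − (187 + 89 + 166 + 110) gives (4,1) = 68.
Column 2: 103 + 145 + 47 + 124 + ? = 620, so (5,2) = 201.
Using column 5: 131 + 75 + 152 + 54 + ? → (2,5) = 620 − 412 = 208.
Row 2 must total 620; the given cells sum to 503, so (2,4) = 117.
Anti-diagonal needs 620; the known cells sum to 482, so (3,3) = 138.
Row 3: 166 + 47 + 138 + 75 + ? = 620, so (3,4) = 194.
The remaining cell in main diagonal is (4,4) = 620 − 524 = 96.
Using row 4: 68 + 124 + 96 + 152 + ? → (4,3) = 620 − 440 = 180.
Column 3 must total 620; the given cells sum to 538, so (5,3) = 82.
The remaining cell in column 4 is (5,4) = 620 − 447 = 173.

173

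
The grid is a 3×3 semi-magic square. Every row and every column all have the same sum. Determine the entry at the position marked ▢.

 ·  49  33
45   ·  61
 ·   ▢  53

Column 3 is complete and sums to 147; that is the magic constant.
From row 1, 147 − (49 + 33) gives (1,1) = 65.
Using row 2: 45 + 61 + ? → (2,2) = 147 − 106 = 41.
Column 1 needs 147; the known cells sum to 110, so (3,1) = 37.
Column 2: 49 + 41 + ? = 147, so (3,2) = 57.

57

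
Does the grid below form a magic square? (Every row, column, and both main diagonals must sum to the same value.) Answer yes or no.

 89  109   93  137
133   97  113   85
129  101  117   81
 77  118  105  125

No — anti-diagonal sums to 428 but row 4 sums to 425.

Row 1: 89 + 109 + 93 + 137 = 428.
Row 2: 133 + 97 + 113 + 85 = 428.
Row 3: 129 + 101 + 117 + 81 = 428.
Row 4: 77 + 118 + 105 + 125 = 425.
Column 1: 89 + 133 + 129 + 77 = 428.
Column 2: 109 + 97 + 101 + 118 = 425.
Column 3: 93 + 113 + 117 + 105 = 428.
Column 4: 137 + 85 + 81 + 125 = 428.
Main diagonal: 89 + 97 + 117 + 125 = 428.
Anti-diagonal: 137 + 113 + 101 + 77 = 428.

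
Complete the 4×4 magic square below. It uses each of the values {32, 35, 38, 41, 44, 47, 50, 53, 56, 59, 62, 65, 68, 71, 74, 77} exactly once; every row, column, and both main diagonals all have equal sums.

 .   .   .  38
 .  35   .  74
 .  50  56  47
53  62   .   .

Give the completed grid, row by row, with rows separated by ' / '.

68 71 41 38 / 32 35 77 74 / 65 50 56 47 / 53 62 44 59

The 16 entries sum to 872, so each line sums to 872/4 = 218.
Using row 3: 50 + 56 + 47 + ? → (3,1) = 218 − 153 = 65.
From column 2, 218 − (35 + 50 + 62) gives (1,2) = 71.
Column 4: 38 + 74 + 47 + ? = 218, so (4,4) = 59.
Main diagonal needs 218; the known cells sum to 150, so (1,1) = 68.
Anti-diagonal: 38 + 50 + 53 + ? = 218, so (2,3) = 77.
Row 1: 68 + 71 + 38 + ? = 218, so (1,3) = 41.
Row 2 needs 218; the known cells sum to 186, so (2,1) = 32.
The remaining cell in row 4 is (4,3) = 218 − 174 = 44.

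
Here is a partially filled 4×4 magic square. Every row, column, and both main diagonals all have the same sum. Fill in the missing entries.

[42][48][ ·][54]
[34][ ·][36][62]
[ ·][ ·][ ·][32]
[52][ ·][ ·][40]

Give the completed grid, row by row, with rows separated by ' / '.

Column 4 is already complete: 54 + 62 + 32 + 40 = 188, so that is the magic constant.
Row 1 needs 188; the known cells sum to 144, so (1,3) = 44.
Row 2 must total 188; the given cells sum to 132, so (2,2) = 56.
The remaining cell in column 1 is (3,1) = 188 − 128 = 60.
Main diagonal needs 188; the known cells sum to 138, so (3,3) = 50.
Using anti-diagonal: 54 + 36 + 52 + ? → (3,2) = 188 − 142 = 46.
Column 2: 48 + 56 + 46 + ? = 188, so (4,2) = 38.
Column 3 needs 188; the known cells sum to 130, so (4,3) = 58.

42 48 44 54 / 34 56 36 62 / 60 46 50 32 / 52 38 58 40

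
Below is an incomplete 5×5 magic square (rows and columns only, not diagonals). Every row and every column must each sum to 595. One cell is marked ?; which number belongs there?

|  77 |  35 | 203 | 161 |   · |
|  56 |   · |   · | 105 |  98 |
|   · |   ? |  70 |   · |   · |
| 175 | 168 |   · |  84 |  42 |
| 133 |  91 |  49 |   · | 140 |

112

Row 1 needs 595; the known cells sum to 476, so (1,5) = 119.
Row 4: 175 + 168 + 84 + 42 + ? = 595, so (4,3) = 126.
Row 5 needs 595; the known cells sum to 413, so (5,4) = 182.
From column 1, 595 − (77 + 56 + 175 + 133) gives (3,1) = 154.
From column 3, 595 − (203 + 70 + 126 + 49) gives (2,3) = 147.
Column 4: 161 + 105 + 84 + 182 + ? = 595, so (3,4) = 63.
Column 5: 119 + 98 + 42 + 140 + ? = 595, so (3,5) = 196.
Row 2 needs 595; the known cells sum to 406, so (2,2) = 189.
Using row 3: 154 + 70 + 63 + 196 + ? → (3,2) = 595 − 483 = 112.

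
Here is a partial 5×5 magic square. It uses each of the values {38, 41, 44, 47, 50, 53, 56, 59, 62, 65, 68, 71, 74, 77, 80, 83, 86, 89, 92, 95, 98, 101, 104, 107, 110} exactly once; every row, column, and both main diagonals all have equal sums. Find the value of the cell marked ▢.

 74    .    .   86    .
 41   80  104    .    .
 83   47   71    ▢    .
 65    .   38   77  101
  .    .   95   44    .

110

The 25 entries sum to 1850, so each line sums to 1850/5 = 370.
Row 4 must total 370; the given cells sum to 281, so (4,2) = 89.
The remaining cell in column 1 is (5,1) = 370 − 263 = 107.
Using column 3: 104 + 71 + 38 + 95 + ? → (1,3) = 370 − 308 = 62.
Using main diagonal: 74 + 80 + 71 + 77 + ? → (5,5) = 370 − 302 = 68.
Row 5 must total 370; the given cells sum to 314, so (5,2) = 56.
Column 2: 80 + 47 + 89 + 56 + ? = 370, so (1,2) = 98.
Row 1 must total 370; the given cells sum to 320, so (1,5) = 50.
The remaining cell in anti-diagonal is (2,4) = 370 − 317 = 53.
From row 2, 370 − (41 + 80 + 104 + 53) gives (2,5) = 92.
From column 4, 370 − (86 + 53 + 77 + 44) gives (3,4) = 110.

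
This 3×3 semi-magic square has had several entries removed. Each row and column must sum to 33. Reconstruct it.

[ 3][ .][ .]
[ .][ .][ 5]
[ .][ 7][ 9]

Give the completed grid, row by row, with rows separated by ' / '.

3 11 19 / 13 15 5 / 17 7 9

The remaining cell in row 3 is (3,1) = 33 − 16 = 17.
Column 1: 3 + 17 + ? = 33, so (2,1) = 13.
From column 3, 33 − (5 + 9) gives (1,3) = 19.
Row 1 must total 33; the given cells sum to 22, so (1,2) = 11.
The remaining cell in row 2 is (2,2) = 33 − 18 = 15.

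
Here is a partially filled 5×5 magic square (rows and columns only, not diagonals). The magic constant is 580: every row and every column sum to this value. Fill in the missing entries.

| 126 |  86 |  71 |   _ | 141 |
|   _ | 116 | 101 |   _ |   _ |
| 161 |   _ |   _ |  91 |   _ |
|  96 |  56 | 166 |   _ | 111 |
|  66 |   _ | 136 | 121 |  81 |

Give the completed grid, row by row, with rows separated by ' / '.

The remaining cell in row 1 is (1,4) = 580 − 424 = 156.
Row 4 must total 580; the given cells sum to 429, so (4,4) = 151.
Using row 5: 66 + 136 + 121 + 81 + ? → (5,2) = 580 − 404 = 176.
From column 1, 580 − (126 + 161 + 96 + 66) gives (2,1) = 131.
Using column 2: 86 + 116 + 56 + 176 + ? → (3,2) = 580 − 434 = 146.
Column 3: 71 + 101 + 166 + 136 + ? = 580, so (3,3) = 106.
Column 4 needs 580; the known cells sum to 519, so (2,4) = 61.
Row 2: 131 + 116 + 101 + 61 + ? = 580, so (2,5) = 171.
From row 3, 580 − (161 + 146 + 106 + 91) gives (3,5) = 76.

126 86 71 156 141 / 131 116 101 61 171 / 161 146 106 91 76 / 96 56 166 151 111 / 66 176 136 121 81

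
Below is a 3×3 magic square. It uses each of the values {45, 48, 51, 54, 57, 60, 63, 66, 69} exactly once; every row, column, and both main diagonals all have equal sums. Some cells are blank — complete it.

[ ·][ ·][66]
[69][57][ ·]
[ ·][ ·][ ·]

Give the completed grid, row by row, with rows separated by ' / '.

54 51 66 / 69 57 45 / 48 63 60

The 9 entries sum to 513, so each line sums to 513/3 = 171.
Using row 2: 69 + 57 + ? → (2,3) = 171 − 126 = 45.
Using column 3: 66 + 45 + ? → (3,3) = 171 − 111 = 60.
Using main diagonal: 57 + 60 + ? → (1,1) = 171 − 117 = 54.
From anti-diagonal, 171 − (66 + 57) gives (3,1) = 48.
Row 1 needs 171; the known cells sum to 120, so (1,2) = 51.
From row 3, 171 − (48 + 60) gives (3,2) = 63.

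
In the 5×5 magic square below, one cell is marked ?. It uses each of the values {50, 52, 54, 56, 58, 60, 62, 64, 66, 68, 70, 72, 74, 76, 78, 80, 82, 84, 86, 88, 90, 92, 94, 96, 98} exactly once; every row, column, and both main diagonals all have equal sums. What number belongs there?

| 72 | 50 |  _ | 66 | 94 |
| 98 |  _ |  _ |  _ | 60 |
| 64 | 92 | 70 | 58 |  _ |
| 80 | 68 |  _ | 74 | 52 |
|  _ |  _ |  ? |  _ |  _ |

62

The 25 entries sum to 1850, so each line sums to 1850/5 = 370.
Row 1 must total 370; the given cells sum to 282, so (1,3) = 88.
Using row 3: 64 + 92 + 70 + 58 + ? → (3,5) = 370 − 284 = 86.
Row 4: 80 + 68 + 74 + 52 + ? = 370, so (4,3) = 96.
The remaining cell in column 1 is (5,1) = 370 − 314 = 56.
Column 5: 94 + 60 + 86 + 52 + ? = 370, so (5,5) = 78.
Main diagonal must total 370; the given cells sum to 294, so (2,2) = 76.
Anti-diagonal: 94 + 70 + 68 + 56 + ? = 370, so (2,4) = 82.
Row 2: 98 + 76 + 82 + 60 + ? = 370, so (2,3) = 54.
The remaining cell in column 2 is (5,2) = 370 − 286 = 84.
Column 3 needs 370; the known cells sum to 308, so (5,3) = 62.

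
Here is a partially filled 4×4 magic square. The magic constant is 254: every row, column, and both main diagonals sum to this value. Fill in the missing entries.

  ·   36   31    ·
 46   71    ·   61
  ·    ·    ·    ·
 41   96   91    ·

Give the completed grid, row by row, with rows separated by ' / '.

From row 2, 254 − (46 + 71 + 61) gives (2,3) = 76.
Row 4 needs 254; the known cells sum to 228, so (4,4) = 26.
The remaining cell in column 2 is (3,2) = 254 − 203 = 51.
Using column 3: 31 + 76 + 91 + ? → (3,3) = 254 − 198 = 56.
Main diagonal: 71 + 56 + 26 + ? = 254, so (1,1) = 101.
Anti-diagonal: 76 + 51 + 41 + ? = 254, so (1,4) = 86.
Using column 1: 101 + 46 + 41 + ? → (3,1) = 254 − 188 = 66.
Column 4 needs 254; the known cells sum to 173, so (3,4) = 81.

101 36 31 86 / 46 71 76 61 / 66 51 56 81 / 41 96 91 26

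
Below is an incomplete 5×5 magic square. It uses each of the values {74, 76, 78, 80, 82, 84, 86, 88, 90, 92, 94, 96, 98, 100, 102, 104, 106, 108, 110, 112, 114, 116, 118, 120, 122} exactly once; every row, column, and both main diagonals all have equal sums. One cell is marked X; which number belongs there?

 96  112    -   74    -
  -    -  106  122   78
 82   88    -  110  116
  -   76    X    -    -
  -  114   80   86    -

92

The 25 entries sum to 2450, so each line sums to 2450/5 = 490.
From row 3, 490 − (82 + 88 + 110 + 116) gives (3,3) = 94.
The remaining cell in column 2 is (2,2) = 490 − 390 = 100.
The remaining cell in column 4 is (4,4) = 490 − 392 = 98.
The remaining cell in main diagonal is (5,5) = 490 − 388 = 102.
From row 2, 490 − (100 + 106 + 122 + 78) gives (2,1) = 84.
Row 5: 114 + 80 + 86 + 102 + ? = 490, so (5,1) = 108.
Column 1 needs 490; the known cells sum to 370, so (4,1) = 120.
Anti-diagonal needs 490; the known cells sum to 400, so (1,5) = 90.
The remaining cell in row 1 is (1,3) = 490 − 372 = 118.
Column 3 must total 490; the given cells sum to 398, so (4,3) = 92.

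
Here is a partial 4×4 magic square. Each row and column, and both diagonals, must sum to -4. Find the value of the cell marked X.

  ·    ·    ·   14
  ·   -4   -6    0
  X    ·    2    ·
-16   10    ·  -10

-2

Row 2 must total -4; the given cells sum to -10, so (2,1) = 6.
Row 4 must total -4; the given cells sum to -16, so (4,3) = 12.
Using column 3: -6 + 2 + 12 + ? → (1,3) = -4 − 8 = -12.
Column 4 must total -4; the given cells sum to 4, so (3,4) = -8.
Using main diagonal: -4 + 2 + (-10) + ? → (1,1) = -4 − (-12) = 8.
From anti-diagonal, -4 − (14 + (-6) + (-16)) gives (3,2) = 4.
The remaining cell in row 1 is (1,2) = -4 − 10 = -14.
Row 3 must total -4; the given cells sum to -2, so (3,1) = -2.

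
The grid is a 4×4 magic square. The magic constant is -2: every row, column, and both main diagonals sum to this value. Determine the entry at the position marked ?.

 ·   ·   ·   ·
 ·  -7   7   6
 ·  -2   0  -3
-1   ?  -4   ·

2

Row 2 needs -2; the known cells sum to 6, so (2,1) = -8.
Row 3: -2 + 0 + (-3) + ? = -2, so (3,1) = 3.
The remaining cell in column 1 is (1,1) = -2 − (-6) = 4.
Column 3 needs -2; the known cells sum to 3, so (1,3) = -5.
Main diagonal: 4 + (-7) + 0 + ? = -2, so (4,4) = 1.
The remaining cell in anti-diagonal is (1,4) = -2 − 4 = -6.
Row 1: 4 + (-5) + (-6) + ? = -2, so (1,2) = 5.
Using row 4: -1 + (-4) + 1 + ? → (4,2) = -2 − (-4) = 2.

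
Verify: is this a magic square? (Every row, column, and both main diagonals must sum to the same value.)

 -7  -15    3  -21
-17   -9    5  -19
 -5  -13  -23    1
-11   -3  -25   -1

Row 1: -7 + (-15) + 3 + (-21) = -40.
Row 2: -17 + (-9) + 5 + (-19) = -40.
Row 3: -5 + (-13) + (-23) + 1 = -40.
Row 4: -11 + (-3) + (-25) + (-1) = -40.
Column 1: -7 + (-17) + (-5) + (-11) = -40.
Column 2: -15 + (-9) + (-13) + (-3) = -40.
Column 3: 3 + 5 + (-23) + (-25) = -40.
Column 4: -21 + (-19) + 1 + (-1) = -40.
Main diagonal: -7 + (-9) + (-23) + (-1) = -40.
Anti-diagonal: -21 + 5 + (-13) + (-11) = -40.
All lines sum to -40.

Yes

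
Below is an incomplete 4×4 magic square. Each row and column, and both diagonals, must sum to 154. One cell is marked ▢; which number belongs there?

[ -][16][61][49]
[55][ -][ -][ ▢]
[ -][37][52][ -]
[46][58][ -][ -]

Row 1 needs 154; the known cells sum to 126, so (1,1) = 28.
Column 1 must total 154; the given cells sum to 129, so (3,1) = 25.
Column 2 needs 154; the known cells sum to 111, so (2,2) = 43.
Main diagonal: 28 + 43 + 52 + ? = 154, so (4,4) = 31.
Anti-diagonal must total 154; the given cells sum to 132, so (2,3) = 22.
Using row 2: 55 + 43 + 22 + ? → (2,4) = 154 − 120 = 34.

34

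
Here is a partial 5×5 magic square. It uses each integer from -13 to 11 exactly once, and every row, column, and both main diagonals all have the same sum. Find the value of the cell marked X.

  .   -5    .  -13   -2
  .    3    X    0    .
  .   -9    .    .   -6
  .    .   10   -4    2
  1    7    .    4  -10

-11

The entries are -13 through 11, which sum to -25, so each line sums to -25/5 = -5.
Row 5 needs -5; the known cells sum to 2, so (5,3) = -7.
Column 2 must total -5; the given cells sum to -4, so (4,2) = -1.
Using column 4: -13 + 0 + (-4) + 4 + ? → (3,4) = -5 − (-13) = 8.
Column 5 must total -5; the given cells sum to -16, so (2,5) = 11.
The remaining cell in anti-diagonal is (3,3) = -5 − (-2) = -3.
Row 3 must total -5; the given cells sum to -10, so (3,1) = 5.
Row 4: -1 + 10 + (-4) + 2 + ? = -5, so (4,1) = -12.
The remaining cell in main diagonal is (1,1) = -5 − (-14) = 9.
Row 1 needs -5; the known cells sum to -11, so (1,3) = 6.
Column 1: 9 + 5 + (-12) + 1 + ? = -5, so (2,1) = -8.
Using column 3: 6 + (-3) + 10 + (-7) + ? → (2,3) = -5 − 6 = -11.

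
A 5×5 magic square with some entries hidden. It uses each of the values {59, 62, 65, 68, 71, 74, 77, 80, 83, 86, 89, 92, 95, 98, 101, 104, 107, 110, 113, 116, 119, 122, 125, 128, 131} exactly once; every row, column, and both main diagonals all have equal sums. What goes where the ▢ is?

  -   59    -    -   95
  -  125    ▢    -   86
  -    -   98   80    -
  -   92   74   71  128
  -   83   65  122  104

The 25 entries sum to 2375, so each line sums to 2375/5 = 475.
Using row 4: 92 + 74 + 71 + 128 + ? → (4,1) = 475 − 365 = 110.
The remaining cell in row 5 is (5,1) = 475 − 374 = 101.
From column 2, 475 − (59 + 125 + 92 + 83) gives (3,2) = 116.
Column 5 needs 475; the known cells sum to 413, so (3,5) = 62.
Main diagonal: 125 + 98 + 71 + 104 + ? = 475, so (1,1) = 77.
Anti-diagonal must total 475; the given cells sum to 386, so (2,4) = 89.
Using row 3: 116 + 98 + 80 + 62 + ? → (3,1) = 475 − 356 = 119.
Column 1 needs 475; the known cells sum to 407, so (2,1) = 68.
Using column 4: 89 + 80 + 71 + 122 + ? → (1,4) = 475 − 362 = 113.
The remaining cell in row 1 is (1,3) = 475 − 344 = 131.
From row 2, 475 − (68 + 125 + 89 + 86) gives (2,3) = 107.

107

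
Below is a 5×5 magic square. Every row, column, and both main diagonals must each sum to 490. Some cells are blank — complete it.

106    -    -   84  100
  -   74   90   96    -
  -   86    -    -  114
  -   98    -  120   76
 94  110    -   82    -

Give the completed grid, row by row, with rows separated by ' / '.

Using column 2: 74 + 86 + 98 + 110 + ? → (1,2) = 490 − 368 = 122.
Column 4 must total 490; the given cells sum to 382, so (3,4) = 108.
Using anti-diagonal: 100 + 96 + 98 + 94 + ? → (3,3) = 490 − 388 = 102.
Row 1 needs 490; the known cells sum to 412, so (1,3) = 78.
Row 3 must total 490; the given cells sum to 410, so (3,1) = 80.
From main diagonal, 490 − (106 + 74 + 102 + 120) gives (5,5) = 88.
Row 5 needs 490; the known cells sum to 374, so (5,3) = 116.
Column 3 must total 490; the given cells sum to 386, so (4,3) = 104.
Column 5: 100 + 114 + 76 + 88 + ? = 490, so (2,5) = 112.
Row 2: 74 + 90 + 96 + 112 + ? = 490, so (2,1) = 118.
From row 4, 490 − (98 + 104 + 120 + 76) gives (4,1) = 92.

106 122 78 84 100 / 118 74 90 96 112 / 80 86 102 108 114 / 92 98 104 120 76 / 94 110 116 82 88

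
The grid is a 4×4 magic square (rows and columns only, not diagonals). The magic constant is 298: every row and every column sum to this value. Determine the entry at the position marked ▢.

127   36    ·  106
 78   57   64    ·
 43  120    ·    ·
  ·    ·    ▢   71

Row 1 must total 298; the given cells sum to 269, so (1,3) = 29.
Row 2 needs 298; the known cells sum to 199, so (2,4) = 99.
Column 1 needs 298; the known cells sum to 248, so (4,1) = 50.
Using column 2: 36 + 57 + 120 + ? → (4,2) = 298 − 213 = 85.
Using column 4: 106 + 99 + 71 + ? → (3,4) = 298 − 276 = 22.
From row 3, 298 − (43 + 120 + 22) gives (3,3) = 113.
Row 4: 50 + 85 + 71 + ? = 298, so (4,3) = 92.

92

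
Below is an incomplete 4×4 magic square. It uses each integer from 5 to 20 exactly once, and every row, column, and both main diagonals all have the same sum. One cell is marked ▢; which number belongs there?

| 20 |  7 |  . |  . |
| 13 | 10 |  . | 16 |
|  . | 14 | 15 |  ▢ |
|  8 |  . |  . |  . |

12

The entries are 5 through 20, which sum to 200, so each line sums to 200/4 = 50.
From row 2, 50 − (13 + 10 + 16) gives (2,3) = 11.
From column 1, 50 − (20 + 13 + 8) gives (3,1) = 9.
From column 2, 50 − (7 + 10 + 14) gives (4,2) = 19.
Main diagonal needs 50; the known cells sum to 45, so (4,4) = 5.
Anti-diagonal: 11 + 14 + 8 + ? = 50, so (1,4) = 17.
Row 1 needs 50; the known cells sum to 44, so (1,3) = 6.
From row 3, 50 − (9 + 14 + 15) gives (3,4) = 12.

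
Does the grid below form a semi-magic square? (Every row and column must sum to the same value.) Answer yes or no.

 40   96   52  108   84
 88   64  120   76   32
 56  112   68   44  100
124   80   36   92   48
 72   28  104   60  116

Row 1: 40 + 96 + 52 + 108 + 84 = 380.
Row 2: 88 + 64 + 120 + 76 + 32 = 380.
Row 3: 56 + 112 + 68 + 44 + 100 = 380.
Row 4: 124 + 80 + 36 + 92 + 48 = 380.
Row 5: 72 + 28 + 104 + 60 + 116 = 380.
Column 1: 40 + 88 + 56 + 124 + 72 = 380.
Column 2: 96 + 64 + 112 + 80 + 28 = 380.
Column 3: 52 + 120 + 68 + 36 + 104 = 380.
Column 4: 108 + 76 + 44 + 92 + 60 = 380.
Column 5: 84 + 32 + 100 + 48 + 116 = 380.
All lines sum to 380.

Yes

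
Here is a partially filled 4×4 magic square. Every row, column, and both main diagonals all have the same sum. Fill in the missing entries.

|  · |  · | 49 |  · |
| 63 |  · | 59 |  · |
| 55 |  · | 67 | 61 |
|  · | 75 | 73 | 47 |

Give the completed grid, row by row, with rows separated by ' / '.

77 51 49 71 / 63 57 59 69 / 55 65 67 61 / 53 75 73 47

Column 3 is already complete: 49 + 59 + 67 + 73 = 248, so that is the magic constant.
Row 3 needs 248; the known cells sum to 183, so (3,2) = 65.
From row 4, 248 − (75 + 73 + 47) gives (4,1) = 53.
Column 1: 63 + 55 + 53 + ? = 248, so (1,1) = 77.
Main diagonal: 77 + 67 + 47 + ? = 248, so (2,2) = 57.
Anti-diagonal: 59 + 65 + 53 + ? = 248, so (1,4) = 71.
Using row 1: 77 + 49 + 71 + ? → (1,2) = 248 − 197 = 51.
Row 2 must total 248; the given cells sum to 179, so (2,4) = 69.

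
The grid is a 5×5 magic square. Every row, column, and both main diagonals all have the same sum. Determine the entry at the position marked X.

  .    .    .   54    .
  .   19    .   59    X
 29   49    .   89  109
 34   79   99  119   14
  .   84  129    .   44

104

Row 4 is complete and sums to 345; that is the magic constant.
Row 3 needs 345; the known cells sum to 276, so (3,3) = 69.
The remaining cell in column 2 is (1,2) = 345 − 231 = 114.
The remaining cell in column 4 is (5,4) = 345 − 321 = 24.
From main diagonal, 345 − (19 + 69 + 119 + 44) gives (1,1) = 94.
Row 5 needs 345; the known cells sum to 281, so (5,1) = 64.
From column 1, 345 − (94 + 29 + 34 + 64) gives (2,1) = 124.
From anti-diagonal, 345 − (59 + 69 + 79 + 64) gives (1,5) = 74.
Row 1 must total 345; the given cells sum to 336, so (1,3) = 9.
From column 3, 345 − (9 + 69 + 99 + 129) gives (2,3) = 39.
Using column 5: 74 + 109 + 14 + 44 + ? → (2,5) = 345 − 241 = 104.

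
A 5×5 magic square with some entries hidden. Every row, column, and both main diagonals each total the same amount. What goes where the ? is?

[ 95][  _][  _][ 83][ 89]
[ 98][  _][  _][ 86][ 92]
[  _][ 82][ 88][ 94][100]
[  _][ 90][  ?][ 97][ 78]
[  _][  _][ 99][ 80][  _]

91

Column 4 is complete and sums to 440; that is the magic constant.
Using row 3: 82 + 88 + 94 + 100 + ? → (3,1) = 440 − 364 = 76.
Column 5 must total 440; the given cells sum to 359, so (5,5) = 81.
Main diagonal must total 440; the given cells sum to 361, so (2,2) = 79.
Using anti-diagonal: 89 + 86 + 88 + 90 + ? → (5,1) = 440 − 353 = 87.
The remaining cell in row 2 is (2,3) = 440 − 355 = 85.
Row 5 must total 440; the given cells sum to 347, so (5,2) = 93.
Column 1 must total 440; the given cells sum to 356, so (4,1) = 84.
From column 2, 440 − (79 + 82 + 90 + 93) gives (1,2) = 96.
Row 1 needs 440; the known cells sum to 363, so (1,3) = 77.
Row 4 needs 440; the known cells sum to 349, so (4,3) = 91.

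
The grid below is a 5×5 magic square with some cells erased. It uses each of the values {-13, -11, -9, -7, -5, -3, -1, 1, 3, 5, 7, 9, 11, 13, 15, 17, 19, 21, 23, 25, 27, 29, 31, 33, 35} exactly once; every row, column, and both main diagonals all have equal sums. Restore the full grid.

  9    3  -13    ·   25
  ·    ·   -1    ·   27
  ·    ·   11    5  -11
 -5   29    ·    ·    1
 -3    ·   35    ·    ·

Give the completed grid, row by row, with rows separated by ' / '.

9 3 -13 31 25 / 21 15 -1 -7 27 / 33 17 11 5 -11 / -5 29 23 7 1 / -3 -9 35 19 13

The 25 entries sum to 275, so each line sums to 275/5 = 55.
Row 1 must total 55; the given cells sum to 24, so (1,4) = 31.
Column 3: -13 + (-1) + 11 + 35 + ? = 55, so (4,3) = 23.
From column 5, 55 − (25 + 27 + (-11) + 1) gives (5,5) = 13.
Using anti-diagonal: 25 + 11 + 29 + (-3) + ? → (2,4) = 55 − 62 = -7.
From row 4, 55 − (-5 + 29 + 23 + 1) gives (4,4) = 7.
Using column 4: 31 + (-7) + 5 + 7 + ? → (5,4) = 55 − 36 = 19.
Main diagonal needs 55; the known cells sum to 40, so (2,2) = 15.
Using row 2: 15 + (-1) + (-7) + 27 + ? → (2,1) = 55 − 34 = 21.
From row 5, 55 − (-3 + 35 + 19 + 13) gives (5,2) = -9.
Using column 1: 9 + 21 + (-5) + (-3) + ? → (3,1) = 55 − 22 = 33.
From column 2, 55 − (3 + 15 + 29 + (-9)) gives (3,2) = 17.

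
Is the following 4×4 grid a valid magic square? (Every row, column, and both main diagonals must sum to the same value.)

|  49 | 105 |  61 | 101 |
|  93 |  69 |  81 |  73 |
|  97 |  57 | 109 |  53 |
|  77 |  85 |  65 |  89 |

Row 1: 49 + 105 + 61 + 101 = 316.
Row 2: 93 + 69 + 81 + 73 = 316.
Row 3: 97 + 57 + 109 + 53 = 316.
Row 4: 77 + 85 + 65 + 89 = 316.
Column 1: 49 + 93 + 97 + 77 = 316.
Column 2: 105 + 69 + 57 + 85 = 316.
Column 3: 61 + 81 + 109 + 65 = 316.
Column 4: 101 + 73 + 53 + 89 = 316.
Main diagonal: 49 + 69 + 109 + 89 = 316.
Anti-diagonal: 101 + 81 + 57 + 77 = 316.
All lines sum to 316.

Yes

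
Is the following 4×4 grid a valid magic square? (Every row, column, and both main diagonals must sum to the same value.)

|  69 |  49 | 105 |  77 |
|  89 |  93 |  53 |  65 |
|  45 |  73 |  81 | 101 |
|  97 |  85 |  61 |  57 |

Yes

Row 1: 69 + 49 + 105 + 77 = 300.
Row 2: 89 + 93 + 53 + 65 = 300.
Row 3: 45 + 73 + 81 + 101 = 300.
Row 4: 97 + 85 + 61 + 57 = 300.
Column 1: 69 + 89 + 45 + 97 = 300.
Column 2: 49 + 93 + 73 + 85 = 300.
Column 3: 105 + 53 + 81 + 61 = 300.
Column 4: 77 + 65 + 101 + 57 = 300.
Main diagonal: 69 + 93 + 81 + 57 = 300.
Anti-diagonal: 77 + 53 + 73 + 97 = 300.
All lines sum to 300.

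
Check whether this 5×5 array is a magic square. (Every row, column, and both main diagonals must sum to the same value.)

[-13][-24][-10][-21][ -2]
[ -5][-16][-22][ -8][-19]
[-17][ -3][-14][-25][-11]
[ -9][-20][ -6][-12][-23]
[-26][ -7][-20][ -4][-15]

No — row 2 sums to -70 but column 3 sums to -72.

Row 1: -13 + (-24) + (-10) + (-21) + (-2) = -70.
Row 2: -5 + (-16) + (-22) + (-8) + (-19) = -70.
Row 3: -17 + (-3) + (-14) + (-25) + (-11) = -70.
Row 4: -9 + (-20) + (-6) + (-12) + (-23) = -70.
Row 5: -26 + (-7) + (-20) + (-4) + (-15) = -72.
Column 1: -13 + (-5) + (-17) + (-9) + (-26) = -70.
Column 2: -24 + (-16) + (-3) + (-20) + (-7) = -70.
Column 3: -10 + (-22) + (-14) + (-6) + (-20) = -72.
Column 4: -21 + (-8) + (-25) + (-12) + (-4) = -70.
Column 5: -2 + (-19) + (-11) + (-23) + (-15) = -70.
Main diagonal: -13 + (-16) + (-14) + (-12) + (-15) = -70.
Anti-diagonal: -2 + (-8) + (-14) + (-20) + (-26) = -70.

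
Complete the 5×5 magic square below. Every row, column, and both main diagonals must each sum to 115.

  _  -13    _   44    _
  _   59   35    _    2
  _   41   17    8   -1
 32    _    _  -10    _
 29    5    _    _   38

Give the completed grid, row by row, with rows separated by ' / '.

The remaining cell in row 3 is (3,1) = 115 − 65 = 50.
Column 2: -13 + 59 + 41 + 5 + ? = 115, so (4,2) = 23.
Main diagonal needs 115; the known cells sum to 104, so (1,1) = 11.
Using column 1: 11 + 50 + 32 + 29 + ? → (2,1) = 115 − 122 = -7.
Row 2 needs 115; the known cells sum to 89, so (2,4) = 26.
From column 4, 115 − (44 + 26 + 8 + (-10)) gives (5,4) = 47.
The remaining cell in anti-diagonal is (1,5) = 115 − 95 = 20.
The remaining cell in row 1 is (1,3) = 115 − 62 = 53.
Row 5 must total 115; the given cells sum to 119, so (5,3) = -4.
From column 3, 115 − (53 + 35 + 17 + (-4)) gives (4,3) = 14.
The remaining cell in column 5 is (4,5) = 115 − 59 = 56.

11 -13 53 44 20 / -7 59 35 26 2 / 50 41 17 8 -1 / 32 23 14 -10 56 / 29 5 -4 47 38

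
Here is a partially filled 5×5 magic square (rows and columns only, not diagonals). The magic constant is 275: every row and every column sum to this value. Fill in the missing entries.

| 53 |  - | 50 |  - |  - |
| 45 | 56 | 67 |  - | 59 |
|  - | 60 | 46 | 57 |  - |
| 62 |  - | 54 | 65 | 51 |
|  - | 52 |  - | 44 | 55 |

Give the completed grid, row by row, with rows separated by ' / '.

From row 2, 275 − (45 + 56 + 67 + 59) gives (2,4) = 48.
From row 4, 275 − (62 + 54 + 65 + 51) gives (4,2) = 43.
Using column 2: 56 + 60 + 43 + 52 + ? → (1,2) = 275 − 211 = 64.
Column 3: 50 + 67 + 46 + 54 + ? = 275, so (5,3) = 58.
Using column 4: 48 + 57 + 65 + 44 + ? → (1,4) = 275 − 214 = 61.
From row 1, 275 − (53 + 64 + 50 + 61) gives (1,5) = 47.
From row 5, 275 − (52 + 58 + 44 + 55) gives (5,1) = 66.
Using column 1: 53 + 45 + 62 + 66 + ? → (3,1) = 275 − 226 = 49.
Column 5 must total 275; the given cells sum to 212, so (3,5) = 63.

53 64 50 61 47 / 45 56 67 48 59 / 49 60 46 57 63 / 62 43 54 65 51 / 66 52 58 44 55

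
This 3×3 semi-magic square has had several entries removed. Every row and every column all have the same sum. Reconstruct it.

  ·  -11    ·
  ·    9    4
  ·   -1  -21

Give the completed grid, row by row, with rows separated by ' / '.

-6 -11 14 / -16 9 4 / 19 -1 -21

Column 2 is already complete: -11 + 9 + -1 = -3, so that is the magic constant.
Row 2 needs -3; the known cells sum to 13, so (2,1) = -16.
Row 3 needs -3; the known cells sum to -22, so (3,1) = 19.
Column 1 needs -3; the known cells sum to 3, so (1,1) = -6.
The remaining cell in column 3 is (1,3) = -3 − (-17) = 14.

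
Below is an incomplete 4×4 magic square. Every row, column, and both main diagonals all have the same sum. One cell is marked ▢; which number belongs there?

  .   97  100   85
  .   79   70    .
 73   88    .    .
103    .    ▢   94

67

Anti-diagonal is complete and sums to 346; that is the magic constant.
Row 1 must total 346; the given cells sum to 282, so (1,1) = 64.
The remaining cell in column 1 is (2,1) = 346 − 240 = 106.
Column 2: 97 + 79 + 88 + ? = 346, so (4,2) = 82.
The remaining cell in main diagonal is (3,3) = 346 − 237 = 109.
Using row 2: 106 + 79 + 70 + ? → (2,4) = 346 − 255 = 91.
Row 3 needs 346; the known cells sum to 270, so (3,4) = 76.
Row 4 needs 346; the known cells sum to 279, so (4,3) = 67.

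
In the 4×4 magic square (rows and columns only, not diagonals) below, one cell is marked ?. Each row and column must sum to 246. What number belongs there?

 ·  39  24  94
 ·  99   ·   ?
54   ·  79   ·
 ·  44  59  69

34

Using row 1: 39 + 24 + 94 + ? → (1,1) = 246 − 157 = 89.
Row 4 needs 246; the known cells sum to 172, so (4,1) = 74.
Column 1 needs 246; the known cells sum to 217, so (2,1) = 29.
Using column 2: 39 + 99 + 44 + ? → (3,2) = 246 − 182 = 64.
From column 3, 246 − (24 + 79 + 59) gives (2,3) = 84.
Row 2 needs 246; the known cells sum to 212, so (2,4) = 34.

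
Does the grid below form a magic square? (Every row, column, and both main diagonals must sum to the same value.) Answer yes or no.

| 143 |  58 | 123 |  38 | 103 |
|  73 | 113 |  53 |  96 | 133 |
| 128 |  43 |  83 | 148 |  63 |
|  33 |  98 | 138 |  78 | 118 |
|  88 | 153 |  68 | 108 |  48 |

No — row 3 sums to 465 but anti-diagonal sums to 468.

Row 1: 143 + 58 + 123 + 38 + 103 = 465.
Row 2: 73 + 113 + 53 + 96 + 133 = 468.
Row 3: 128 + 43 + 83 + 148 + 63 = 465.
Row 4: 33 + 98 + 138 + 78 + 118 = 465.
Row 5: 88 + 153 + 68 + 108 + 48 = 465.
Column 1: 143 + 73 + 128 + 33 + 88 = 465.
Column 2: 58 + 113 + 43 + 98 + 153 = 465.
Column 3: 123 + 53 + 83 + 138 + 68 = 465.
Column 4: 38 + 96 + 148 + 78 + 108 = 468.
Column 5: 103 + 133 + 63 + 118 + 48 = 465.
Main diagonal: 143 + 113 + 83 + 78 + 48 = 465.
Anti-diagonal: 103 + 96 + 83 + 98 + 88 = 468.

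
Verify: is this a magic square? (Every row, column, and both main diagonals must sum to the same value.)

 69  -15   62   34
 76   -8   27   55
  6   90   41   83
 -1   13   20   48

No — column 2 sums to 80 but row 1 sums to 150.

Row 1: 69 + (-15) + 62 + 34 = 150.
Row 2: 76 + (-8) + 27 + 55 = 150.
Row 3: 6 + 90 + 41 + 83 = 220.
Row 4: -1 + 13 + 20 + 48 = 80.
Column 1: 69 + 76 + 6 + (-1) = 150.
Column 2: -15 + (-8) + 90 + 13 = 80.
Column 3: 62 + 27 + 41 + 20 = 150.
Column 4: 34 + 55 + 83 + 48 = 220.
Main diagonal: 69 + (-8) + 41 + 48 = 150.
Anti-diagonal: 34 + 27 + 90 + (-1) = 150.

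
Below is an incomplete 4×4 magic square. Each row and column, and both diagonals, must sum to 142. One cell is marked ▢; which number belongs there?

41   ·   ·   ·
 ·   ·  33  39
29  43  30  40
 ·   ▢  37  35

32

The remaining cell in column 3 is (1,3) = 142 − 100 = 42.
Column 4 needs 142; the known cells sum to 114, so (1,4) = 28.
Using main diagonal: 41 + 30 + 35 + ? → (2,2) = 142 − 106 = 36.
Using anti-diagonal: 28 + 33 + 43 + ? → (4,1) = 142 − 104 = 38.
Row 1 needs 142; the known cells sum to 111, so (1,2) = 31.
From row 2, 142 − (36 + 33 + 39) gives (2,1) = 34.
The remaining cell in row 4 is (4,2) = 142 − 110 = 32.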